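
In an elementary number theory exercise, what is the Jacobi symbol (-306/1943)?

1

Pull out -1: (-306/1943) = (-1/1943)·(306/1943). Since 1943 ≡ 3 (mod 4), (-1/1943) = -1. Now have -(306/1943).
Factor out 2: 306 = 2·153. Since 1943 ≡ 7 (mod 8), (2/1943) = +1. Now have -(153/1943).
153 ≡ 1 (mod 4), so quadratic reciprocity gives (153/1943) = (1943/153). Reduce: 1943 ≡ 107 (mod 153). Now have -(107/153).
153 ≡ 1 (mod 4), so quadratic reciprocity gives (107/153) = (153/107). Reduce: 153 ≡ 46 (mod 107). Now have -(46/107).
Factor out 2: 46 = 2·23. Since 107 ≡ 3 (mod 8), (2/107) = -1. Now have (23/107).
Both 23 ≡ 3 and 107 ≡ 3 (mod 4), so reciprocity gives (23/107) = -(107/23). Reduce: 107 ≡ 15 (mod 23). Now have -(15/23).
Both 15 ≡ 3 and 23 ≡ 3 (mod 4), so reciprocity gives (15/23) = -(23/15). Reduce: 23 ≡ 8 (mod 15). Now have (8/15).
Factor out 2: 8 = 2^3. Since 15 ≡ 7 (mod 8), (2/15) = +1, and (2/15)^3 = +1. Now have (1/15).
(1/15) = 1. Collecting the sign factors: 1.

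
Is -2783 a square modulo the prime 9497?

Pull out -1: (-2783/9497) = (-1/9497)·(2783/9497). Since 9497 ≡ 1 (mod 4), (-1/9497) = +1. Now have (2783/9497).
9497 ≡ 1 (mod 4), so quadratic reciprocity gives (2783/9497) = (9497/2783). Reduce: 9497 ≡ 1148 (mod 2783). Now have (1148/2783).
Factor out 2: 1148 = 2^2·287. Since 2783 ≡ 7 (mod 8), (2/2783) = +1, and (2/2783)^2 = +1. Now have (287/2783).
Both 287 ≡ 3 and 2783 ≡ 3 (mod 4), so reciprocity gives (287/2783) = -(2783/287). Reduce: 2783 ≡ 200 (mod 287). Now have -(200/287).
Factor out 2: 200 = 2^3·25. Since 287 ≡ 7 (mod 8), (2/287) = +1, and (2/287)^3 = +1. Now have -(25/287).
25 ≡ 1 (mod 4), so quadratic reciprocity gives (25/287) = (287/25). Reduce: 287 ≡ 12 (mod 25). Now have -(12/25).
Factor out 2: 12 = 2^2·3. Since 25 ≡ 1 (mod 8), (2/25) = +1, and (2/25)^2 = +1. Now have -(3/25).
25 ≡ 1 (mod 4), so quadratic reciprocity gives (3/25) = (25/3). Reduce: 25 ≡ 1 (mod 3). Now have -(1/3).
(1/3) = 1. Collecting the sign factors: -1.
(-2783/9497) = -1, and 9497 is prime, so -2783 is not a quadratic residue mod 9497.

no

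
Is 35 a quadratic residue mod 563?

(35|563)
  = -(563|35)    [QR: both ≡ 3 mod 4, sign flips]
  = -(3|35)    [563 ≡ 3 mod 35]
  = (35|3)    [QR: both ≡ 3 mod 4, sign flips]
  = (2|3)    [35 ≡ 2 mod 3]
  = -(1|3)    [3 ≡ 3 mod 8 ⇒ (2|3) = -1]
  = -1    [(1|3) = 1]
(35|563) = -1, and 563 is prime, so 35 is not a quadratic residue mod 563.

no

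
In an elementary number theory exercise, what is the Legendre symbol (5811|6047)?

Both 5811 ≡ 3 and 6047 ≡ 3 (mod 4), so reciprocity gives (5811|6047) = -(6047|5811). Reduce: 6047 ≡ 236 (mod 5811). Now have -(236|5811).
Factor out 2: 236 = 2^2·59. Since 5811 ≡ 3 (mod 8), (2|5811) = -1, and (2|5811)^2 = +1. Now have -(59|5811).
Both 59 ≡ 3 and 5811 ≡ 3 (mod 4), so reciprocity gives (59|5811) = -(5811|59). Reduce: 5811 ≡ 29 (mod 59). Now have (29|59).
29 ≡ 1 (mod 4), so quadratic reciprocity gives (29|59) = (59|29). Reduce: 59 ≡ 1 (mod 29). Now have (1|29).
(1|29) = 1. Collecting the sign factors: 1.

1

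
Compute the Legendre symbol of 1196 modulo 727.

1

(1196 / 727)
  = (469 / 727)    [1196 ≡ 469 mod 727]
  = (727 / 469)    [QR: 469 ≡ 1 mod 4, sign kept]
  = (258 / 469)    [727 ≡ 258 mod 469]
  = -(129 / 469)    [469 ≡ 5 mod 8 ⇒ (2 / 469) = -1]
  = -(469 / 129)    [QR: 129 ≡ 1 mod 4, sign kept]
  = -(82 / 129)    [469 ≡ 82 mod 129]
  = -(41 / 129)    [129 ≡ 1 mod 8 ⇒ (2 / 129) = +1]
  = -(129 / 41)    [QR: 41 ≡ 1 mod 4, sign kept]
  = -(6 / 41)    [129 ≡ 6 mod 41]
  = -(3 / 41)    [41 ≡ 1 mod 8 ⇒ (2 / 41) = +1]
  = -(41 / 3)    [QR: 41 ≡ 1 mod 4, sign kept]
  = -(2 / 3)    [41 ≡ 2 mod 3]
  = (1 / 3)    [3 ≡ 3 mod 8 ⇒ (2 / 3) = -1]
  = 1    [(1 / 3) = 1]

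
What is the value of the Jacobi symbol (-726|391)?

1

Pull out -1: (-726|391) = (-1|391)·(726|391). Since 391 ≡ 3 (mod 4), (-1|391) = -1. Now have -(726|391).
Reduce the numerator: 726 ≡ 335 (mod 391), so (726|391) = (335|391).
Both 335 ≡ 3 and 391 ≡ 3 (mod 4), so reciprocity gives (335|391) = -(391|335). Reduce: 391 ≡ 56 (mod 335). Now have (56|335).
Factor out 2: 56 = 2^3·7. Since 335 ≡ 7 (mod 8), (2|335) = +1, and (2|335)^3 = +1. Now have (7|335).
Both 7 ≡ 3 and 335 ≡ 3 (mod 4), so reciprocity gives (7|335) = -(335|7). Reduce: 335 ≡ 6 (mod 7). Now have -(6|7).
Factor out 2: 6 = 2·3. Since 7 ≡ 7 (mod 8), (2|7) = +1. Now have -(3|7).
Both 3 ≡ 3 and 7 ≡ 3 (mod 4), so reciprocity gives (3|7) = -(7|3). Reduce: 7 ≡ 1 (mod 3). Now have (1|3).
(1|3) = 1. Collecting the sign factors: 1.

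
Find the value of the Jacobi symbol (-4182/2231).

(-4182/2231)
  = (280/2231)    [-4182 ≡ 280 mod 2231]
  = (35/2231)    [2231 ≡ 7 mod 8 ⇒ (2/2231)^3 = +1]
  = -(2231/35)    [QR: both ≡ 3 mod 4, sign flips]
  = -(26/35)    [2231 ≡ 26 mod 35]
  = (13/35)    [35 ≡ 3 mod 8 ⇒ (2/35) = -1]
  = (35/13)    [QR: 13 ≡ 1 mod 4, sign kept]
  = (9/13)    [35 ≡ 9 mod 13]
  = (13/9)    [QR: 9 ≡ 1 mod 4, sign kept]
  = (4/9)    [13 ≡ 4 mod 9]
  = (1/9)    [9 ≡ 1 mod 8 ⇒ (2/9)^2 = +1]
  = 1    [(1/9) = 1]

1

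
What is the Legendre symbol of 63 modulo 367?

(63|367)
  = -(367|63)    [QR: both ≡ 3 mod 4, sign flips]
  = -(52|63)    [367 ≡ 52 mod 63]
  = -(13|63)    [63 ≡ 7 mod 8 ⇒ (2|63)^2 = +1]
  = -(63|13)    [QR: 13 ≡ 1 mod 4, sign kept]
  = -(11|13)    [63 ≡ 11 mod 13]
  = -(13|11)    [QR: 13 ≡ 1 mod 4, sign kept]
  = -(2|11)    [13 ≡ 2 mod 11]
  = (1|11)    [11 ≡ 3 mod 8 ⇒ (2|11) = -1]
  = 1    [(1|11) = 1]

1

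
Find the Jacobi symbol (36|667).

(36|667)
  = (9|667)    [667 ≡ 3 mod 8 ⇒ (2|667)^2 = +1]
  = (667|9)    [QR: 9 ≡ 1 mod 4, sign kept]
  = (1|9)    [667 ≡ 1 mod 9]
  = 1    [(1|9) = 1]

1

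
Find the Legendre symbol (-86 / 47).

(-86 / 47)
  = (8 / 47)    [-86 ≡ 8 mod 47]
  = (1 / 47)    [47 ≡ 7 mod 8 ⇒ (2 / 47)^3 = +1]
  = 1    [(1 / 47) = 1]

1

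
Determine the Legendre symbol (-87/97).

-1

(-87/97)
  = (10/97)    [-87 ≡ 10 mod 97]
  = (5/97)    [97 ≡ 1 mod 8 ⇒ (2/97) = +1]
  = (97/5)    [QR: 5 ≡ 1 mod 4, sign kept]
  = (2/5)    [97 ≡ 2 mod 5]
  = -(1/5)    [5 ≡ 5 mod 8 ⇒ (2/5) = -1]
  = -1    [(1/5) = 1]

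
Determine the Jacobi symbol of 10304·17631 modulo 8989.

By multiplicativity, (10304·17631/8989) = (10304/8989)·(17631/8989).
First factor (10304/8989):
Reduce the numerator: 10304 ≡ 1315 (mod 8989), so (10304/8989) = (1315/8989).
8989 ≡ 1 (mod 4), so quadratic reciprocity gives (1315/8989) = (8989/1315). Reduce: 8989 ≡ 1099 (mod 1315). Now have (1099/1315).
Both 1099 ≡ 3 and 1315 ≡ 3 (mod 4), so reciprocity gives (1099/1315) = -(1315/1099). Reduce: 1315 ≡ 216 (mod 1099). Now have -(216/1099).
Factor out 2: 216 = 2^3·27. Since 1099 ≡ 3 (mod 8), (2/1099) = -1, and (2/1099)^3 = -1. Now have (27/1099).
Both 27 ≡ 3 and 1099 ≡ 3 (mod 4), so reciprocity gives (27/1099) = -(1099/27). Reduce: 1099 ≡ 19 (mod 27). Now have -(19/27).
Both 19 ≡ 3 and 27 ≡ 3 (mod 4), so reciprocity gives (19/27) = -(27/19). Reduce: 27 ≡ 8 (mod 19). Now have (8/19).
Factor out 2: 8 = 2^3. Since 19 ≡ 3 (mod 8), (2/19) = -1, and (2/19)^3 = -1. Now have -(1/19).
(1/19) = 1. Collecting the sign factors: -1.
Second factor (17631/8989):
Reduce the numerator: 17631 ≡ 8642 (mod 8989), so (17631/8989) = (8642/8989).
Factor out 2: 8642 = 2·4321. Since 8989 ≡ 5 (mod 8), (2/8989) = -1. Now have -(4321/8989).
4321 ≡ 1 (mod 4), so quadratic reciprocity gives (4321/8989) = (8989/4321). Reduce: 8989 ≡ 347 (mod 4321). Now have -(347/4321).
4321 ≡ 1 (mod 4), so quadratic reciprocity gives (347/4321) = (4321/347). Reduce: 4321 ≡ 157 (mod 347). Now have -(157/347).
157 ≡ 1 (mod 4), so quadratic reciprocity gives (157/347) = (347/157). Reduce: 347 ≡ 33 (mod 157). Now have -(33/157).
33 ≡ 1 (mod 4), so quadratic reciprocity gives (33/157) = (157/33). Reduce: 157 ≡ 25 (mod 33). Now have -(25/33).
25 ≡ 1 (mod 4), so quadratic reciprocity gives (25/33) = (33/25). Reduce: 33 ≡ 8 (mod 25). Now have -(8/25).
Factor out 2: 8 = 2^3. Since 25 ≡ 1 (mod 8), (2/25) = +1, and (2/25)^3 = +1. Now have -(1/25).
(1/25) = 1. Collecting the sign factors: -1.
Product: (-1)·(-1) = 1.

1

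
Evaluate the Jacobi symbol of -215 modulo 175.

0

Pull out -1: (-215|175) = (-1|175)·(215|175). Since 175 ≡ 3 (mod 4), (-1|175) = -1. Now have -(215|175).
Reduce the numerator: 215 ≡ 40 (mod 175), so (215|175) = (40|175).
Factor out 2: 40 = 2^3·5. Since 175 ≡ 7 (mod 8), (2|175) = +1, and (2|175)^3 = +1. Now have -(5|175).
5 ≡ 1 (mod 4), so quadratic reciprocity gives (5|175) = (175|5). Reduce: 175 ≡ 0 (mod 5). Now have -(0|5).
The numerator is now 0 with denominator 5 > 1: the symbol is 0.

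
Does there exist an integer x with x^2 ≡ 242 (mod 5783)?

yes

(242|5783)
  = (121|5783)    [5783 ≡ 7 mod 8 ⇒ (2|5783) = +1]
  = (5783|121)    [QR: 121 ≡ 1 mod 4, sign kept]
  = (96|121)    [5783 ≡ 96 mod 121]
  = (3|121)    [121 ≡ 1 mod 8 ⇒ (2|121)^5 = +1]
  = (121|3)    [QR: 121 ≡ 1 mod 4, sign kept]
  = (1|3)    [121 ≡ 1 mod 3]
  = 1    [(1|3) = 1]
(242|5783) = 1, and 5783 is prime, so 242 is a quadratic residue mod 5783.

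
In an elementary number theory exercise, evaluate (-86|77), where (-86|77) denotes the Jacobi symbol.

(-86|77)
  = (68|77)    [-86 ≡ 68 mod 77]
  = (17|77)    [77 ≡ 5 mod 8 ⇒ (2|77)^2 = +1]
  = (77|17)    [QR: 17 ≡ 1 mod 4, sign kept]
  = (9|17)    [77 ≡ 9 mod 17]
  = (17|9)    [QR: 9 ≡ 1 mod 4, sign kept]
  = (8|9)    [17 ≡ 8 mod 9]
  = (1|9)    [9 ≡ 1 mod 8 ⇒ (2|9)^3 = +1]
  = 1    [(1|9) = 1]

1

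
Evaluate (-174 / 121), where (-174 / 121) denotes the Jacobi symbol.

1

Pull out -1: (-174 / 121) = (-1 / 121)·(174 / 121). Since 121 ≡ 1 (mod 4), (-1 / 121) = +1. Now have (174 / 121).
Reduce the numerator: 174 ≡ 53 (mod 121), so (174 / 121) = (53 / 121).
53 ≡ 1 (mod 4), so quadratic reciprocity gives (53 / 121) = (121 / 53). Reduce: 121 ≡ 15 (mod 53). Now have (15 / 53).
53 ≡ 1 (mod 4), so quadratic reciprocity gives (15 / 53) = (53 / 15). Reduce: 53 ≡ 8 (mod 15). Now have (8 / 15).
Factor out 2: 8 = 2^3. Since 15 ≡ 7 (mod 8), (2 / 15) = +1, and (2 / 15)^3 = +1. Now have (1 / 15).
(1 / 15) = 1. Collecting the sign factors: 1.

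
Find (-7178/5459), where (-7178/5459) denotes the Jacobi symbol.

Pull out -1: (-7178/5459) = (-1/5459)·(7178/5459). Since 5459 ≡ 3 (mod 4), (-1/5459) = -1. Now have -(7178/5459).
Reduce the numerator: 7178 ≡ 1719 (mod 5459), so (7178/5459) = (1719/5459).
Both 1719 ≡ 3 and 5459 ≡ 3 (mod 4), so reciprocity gives (1719/5459) = -(5459/1719). Reduce: 5459 ≡ 302 (mod 1719). Now have (302/1719).
Factor out 2: 302 = 2·151. Since 1719 ≡ 7 (mod 8), (2/1719) = +1. Now have (151/1719).
Both 151 ≡ 3 and 1719 ≡ 3 (mod 4), so reciprocity gives (151/1719) = -(1719/151). Reduce: 1719 ≡ 58 (mod 151). Now have -(58/151).
Factor out 2: 58 = 2·29. Since 151 ≡ 7 (mod 8), (2/151) = +1. Now have -(29/151).
29 ≡ 1 (mod 4), so quadratic reciprocity gives (29/151) = (151/29). Reduce: 151 ≡ 6 (mod 29). Now have -(6/29).
Factor out 2: 6 = 2·3. Since 29 ≡ 5 (mod 8), (2/29) = -1. Now have (3/29).
29 ≡ 1 (mod 4), so quadratic reciprocity gives (3/29) = (29/3). Reduce: 29 ≡ 2 (mod 3). Now have (2/3).
Factor out 2: 2 = 2. Since 3 ≡ 3 (mod 8), (2/3) = -1. Now have -(1/3).
(1/3) = 1. Collecting the sign factors: -1.

-1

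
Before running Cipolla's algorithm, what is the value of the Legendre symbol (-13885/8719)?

Reduce the numerator: -13885 ≡ 3553 (mod 8719), so (-13885/8719) = (3553/8719).
3553 ≡ 1 (mod 4), so quadratic reciprocity gives (3553/8719) = (8719/3553). Reduce: 8719 ≡ 1613 (mod 3553). Now have (1613/3553).
1613 ≡ 1 (mod 4), so quadratic reciprocity gives (1613/3553) = (3553/1613). Reduce: 3553 ≡ 327 (mod 1613). Now have (327/1613).
1613 ≡ 1 (mod 4), so quadratic reciprocity gives (327/1613) = (1613/327). Reduce: 1613 ≡ 305 (mod 327). Now have (305/327).
305 ≡ 1 (mod 4), so quadratic reciprocity gives (305/327) = (327/305). Reduce: 327 ≡ 22 (mod 305). Now have (22/305).
Factor out 2: 22 = 2·11. Since 305 ≡ 1 (mod 8), (2/305) = +1. Now have (11/305).
305 ≡ 1 (mod 4), so quadratic reciprocity gives (11/305) = (305/11). Reduce: 305 ≡ 8 (mod 11). Now have (8/11).
Factor out 2: 8 = 2^3. Since 11 ≡ 3 (mod 8), (2/11) = -1, and (2/11)^3 = -1. Now have -(1/11).
(1/11) = 1. Collecting the sign factors: -1.

-1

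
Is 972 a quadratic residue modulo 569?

no

Reduce the numerator: 972 ≡ 403 (mod 569), so (972/569) = (403/569).
569 ≡ 1 (mod 4), so quadratic reciprocity gives (403/569) = (569/403). Reduce: 569 ≡ 166 (mod 403). Now have (166/403).
Factor out 2: 166 = 2·83. Since 403 ≡ 3 (mod 8), (2/403) = -1. Now have -(83/403).
Both 83 ≡ 3 and 403 ≡ 3 (mod 4), so reciprocity gives (83/403) = -(403/83). Reduce: 403 ≡ 71 (mod 83). Now have (71/83).
Both 71 ≡ 3 and 83 ≡ 3 (mod 4), so reciprocity gives (71/83) = -(83/71). Reduce: 83 ≡ 12 (mod 71). Now have -(12/71).
Factor out 2: 12 = 2^2·3. Since 71 ≡ 7 (mod 8), (2/71) = +1, and (2/71)^2 = +1. Now have -(3/71).
Both 3 ≡ 3 and 71 ≡ 3 (mod 4), so reciprocity gives (3/71) = -(71/3). Reduce: 71 ≡ 2 (mod 3). Now have (2/3).
Factor out 2: 2 = 2. Since 3 ≡ 3 (mod 8), (2/3) = -1. Now have -(1/3).
(1/3) = 1. Collecting the sign factors: -1.
(972/569) = -1, and 569 is prime, so 972 is not a quadratic residue mod 569.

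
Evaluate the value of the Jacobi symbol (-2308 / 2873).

1

Reduce the numerator: -2308 ≡ 565 (mod 2873), so (-2308 / 2873) = (565 / 2873).
565 ≡ 1 (mod 4), so quadratic reciprocity gives (565 / 2873) = (2873 / 565). Reduce: 2873 ≡ 48 (mod 565). Now have (48 / 565).
Factor out 2: 48 = 2^4·3. Since 565 ≡ 5 (mod 8), (2 / 565) = -1, and (2 / 565)^4 = +1. Now have (3 / 565).
565 ≡ 1 (mod 4), so quadratic reciprocity gives (3 / 565) = (565 / 3). Reduce: 565 ≡ 1 (mod 3). Now have (1 / 3).
(1 / 3) = 1. Collecting the sign factors: 1.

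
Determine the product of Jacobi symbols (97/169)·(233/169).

By multiplicativity, (97·233/169) = (97/169)·(233/169).
First factor (97/169):
(97/169)
  = (169/97)    [QR: 97 ≡ 1 mod 4, sign kept]
  = (72/97)    [169 ≡ 72 mod 97]
  = (9/97)    [97 ≡ 1 mod 8 ⇒ (2/97)^3 = +1]
  = (97/9)    [QR: 9 ≡ 1 mod 4, sign kept]
  = (7/9)    [97 ≡ 7 mod 9]
  = (9/7)    [QR: 9 ≡ 1 mod 4, sign kept]
  = (2/7)    [9 ≡ 2 mod 7]
  = (1/7)    [7 ≡ 7 mod 8 ⇒ (2/7) = +1]
  = 1    [(1/7) = 1]
Second factor (233/169):
(233/169)
  = (64/169)    [233 ≡ 64 mod 169]
  = (1/169)    [169 ≡ 1 mod 8 ⇒ (2/169)^6 = +1]
  = 1    [(1/169) = 1]
Product: (1)·(1) = 1.

1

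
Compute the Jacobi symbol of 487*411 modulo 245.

-1

By multiplicativity, (487·411 / 245) = (487 / 245)·(411 / 245).
First factor (487 / 245):
(487 / 245)
  = (242 / 245)    [487 ≡ 242 mod 245]
  = -(121 / 245)    [245 ≡ 5 mod 8 ⇒ (2 / 245) = -1]
  = -(245 / 121)    [QR: 121 ≡ 1 mod 4, sign kept]
  = -(3 / 121)    [245 ≡ 3 mod 121]
  = -(121 / 3)    [QR: 121 ≡ 1 mod 4, sign kept]
  = -(1 / 3)    [121 ≡ 1 mod 3]
  = -1    [(1 / 3) = 1]
Second factor (411 / 245):
(411 / 245)
  = (166 / 245)    [411 ≡ 166 mod 245]
  = -(83 / 245)    [245 ≡ 5 mod 8 ⇒ (2 / 245) = -1]
  = -(245 / 83)    [QR: 245 ≡ 1 mod 4, sign kept]
  = -(79 / 83)    [245 ≡ 79 mod 83]
  = (83 / 79)    [QR: both ≡ 3 mod 4, sign flips]
  = (4 / 79)    [83 ≡ 4 mod 79]
  = (1 / 79)    [79 ≡ 7 mod 8 ⇒ (2 / 79)^2 = +1]
  = 1    [(1 / 79) = 1]
Product: (-1)·(1) = -1.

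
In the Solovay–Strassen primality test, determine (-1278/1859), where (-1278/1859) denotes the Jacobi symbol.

1

(-1278/1859)
  = -(1278/1859)    [1859 ≡ 3 mod 4 ⇒ (-1/1859) = -1]
  = (639/1859)    [1859 ≡ 3 mod 8 ⇒ (2/1859) = -1]
  = -(1859/639)    [QR: both ≡ 3 mod 4, sign flips]
  = -(581/639)    [1859 ≡ 581 mod 639]
  = -(639/581)    [QR: 581 ≡ 1 mod 4, sign kept]
  = -(58/581)    [639 ≡ 58 mod 581]
  = (29/581)    [581 ≡ 5 mod 8 ⇒ (2/581) = -1]
  = (581/29)    [QR: 29 ≡ 1 mod 4, sign kept]
  = (1/29)    [581 ≡ 1 mod 29]
  = 1    [(1/29) = 1]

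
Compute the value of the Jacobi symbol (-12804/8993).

Pull out -1: (-12804/8993) = (-1/8993)·(12804/8993). Since 8993 ≡ 1 (mod 4), (-1/8993) = +1. Now have (12804/8993).
Reduce the numerator: 12804 ≡ 3811 (mod 8993), so (12804/8993) = (3811/8993).
8993 ≡ 1 (mod 4), so quadratic reciprocity gives (3811/8993) = (8993/3811). Reduce: 8993 ≡ 1371 (mod 3811). Now have (1371/3811).
Both 1371 ≡ 3 and 3811 ≡ 3 (mod 4), so reciprocity gives (1371/3811) = -(3811/1371). Reduce: 3811 ≡ 1069 (mod 1371). Now have -(1069/1371).
1069 ≡ 1 (mod 4), so quadratic reciprocity gives (1069/1371) = (1371/1069). Reduce: 1371 ≡ 302 (mod 1069). Now have -(302/1069).
Factor out 2: 302 = 2·151. Since 1069 ≡ 5 (mod 8), (2/1069) = -1. Now have (151/1069).
1069 ≡ 1 (mod 4), so quadratic reciprocity gives (151/1069) = (1069/151). Reduce: 1069 ≡ 12 (mod 151). Now have (12/151).
Factor out 2: 12 = 2^2·3. Since 151 ≡ 7 (mod 8), (2/151) = +1, and (2/151)^2 = +1. Now have (3/151).
Both 3 ≡ 3 and 151 ≡ 3 (mod 4), so reciprocity gives (3/151) = -(151/3). Reduce: 151 ≡ 1 (mod 3). Now have -(1/3).
(1/3) = 1. Collecting the sign factors: -1.

-1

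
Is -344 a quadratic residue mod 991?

no

(-344/991)
  = (647/991)    [-344 ≡ 647 mod 991]
  = -(991/647)    [QR: both ≡ 3 mod 4, sign flips]
  = -(344/647)    [991 ≡ 344 mod 647]
  = -(43/647)    [647 ≡ 7 mod 8 ⇒ (2/647)^3 = +1]
  = (647/43)    [QR: both ≡ 3 mod 4, sign flips]
  = (2/43)    [647 ≡ 2 mod 43]
  = -(1/43)    [43 ≡ 3 mod 8 ⇒ (2/43) = -1]
  = -1    [(1/43) = 1]
The Legendre symbol is -1, so x^2 ≡ -344 (mod 991) has no solution.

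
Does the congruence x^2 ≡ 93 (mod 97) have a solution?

yes

(93|97)
  = (97|93)    [QR: 93 ≡ 1 mod 4, sign kept]
  = (4|93)    [97 ≡ 4 mod 93]
  = (1|93)    [93 ≡ 5 mod 8 ⇒ (2|93)^2 = +1]
  = 1    [(1|93) = 1]
(93|97) = 1, and 97 is prime, so 93 is a quadratic residue mod 97.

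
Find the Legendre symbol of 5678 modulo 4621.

1

Reduce the numerator: 5678 ≡ 1057 (mod 4621), so (5678 / 4621) = (1057 / 4621).
1057 ≡ 1 (mod 4), so quadratic reciprocity gives (1057 / 4621) = (4621 / 1057). Reduce: 4621 ≡ 393 (mod 1057). Now have (393 / 1057).
393 ≡ 1 (mod 4), so quadratic reciprocity gives (393 / 1057) = (1057 / 393). Reduce: 1057 ≡ 271 (mod 393). Now have (271 / 393).
393 ≡ 1 (mod 4), so quadratic reciprocity gives (271 / 393) = (393 / 271). Reduce: 393 ≡ 122 (mod 271). Now have (122 / 271).
Factor out 2: 122 = 2·61. Since 271 ≡ 7 (mod 8), (2 / 271) = +1. Now have (61 / 271).
61 ≡ 1 (mod 4), so quadratic reciprocity gives (61 / 271) = (271 / 61). Reduce: 271 ≡ 27 (mod 61). Now have (27 / 61).
61 ≡ 1 (mod 4), so quadratic reciprocity gives (27 / 61) = (61 / 27). Reduce: 61 ≡ 7 (mod 27). Now have (7 / 27).
Both 7 ≡ 3 and 27 ≡ 3 (mod 4), so reciprocity gives (7 / 27) = -(27 / 7). Reduce: 27 ≡ 6 (mod 7). Now have -(6 / 7).
Factor out 2: 6 = 2·3. Since 7 ≡ 7 (mod 8), (2 / 7) = +1. Now have -(3 / 7).
Both 3 ≡ 3 and 7 ≡ 3 (mod 4), so reciprocity gives (3 / 7) = -(7 / 3). Reduce: 7 ≡ 1 (mod 3). Now have (1 / 3).
(1 / 3) = 1. Collecting the sign factors: 1.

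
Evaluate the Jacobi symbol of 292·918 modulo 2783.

-1

By multiplicativity, (292·918/2783) = (292/2783)·(918/2783).
First factor (292/2783):
Factor out 2: 292 = 2^2·73. Since 2783 ≡ 7 (mod 8), (2/2783) = +1, and (2/2783)^2 = +1. Now have (73/2783).
73 ≡ 1 (mod 4), so quadratic reciprocity gives (73/2783) = (2783/73). Reduce: 2783 ≡ 9 (mod 73). Now have (9/73).
9 ≡ 1 (mod 4), so quadratic reciprocity gives (9/73) = (73/9). Reduce: 73 ≡ 1 (mod 9). Now have (1/9).
(1/9) = 1. Collecting the sign factors: 1.
Second factor (918/2783):
Factor out 2: 918 = 2·459. Since 2783 ≡ 7 (mod 8), (2/2783) = +1. Now have (459/2783).
Both 459 ≡ 3 and 2783 ≡ 3 (mod 4), so reciprocity gives (459/2783) = -(2783/459). Reduce: 2783 ≡ 29 (mod 459). Now have -(29/459).
29 ≡ 1 (mod 4), so quadratic reciprocity gives (29/459) = (459/29). Reduce: 459 ≡ 24 (mod 29). Now have -(24/29).
Factor out 2: 24 = 2^3·3. Since 29 ≡ 5 (mod 8), (2/29) = -1, and (2/29)^3 = -1. Now have (3/29).
29 ≡ 1 (mod 4), so quadratic reciprocity gives (3/29) = (29/3). Reduce: 29 ≡ 2 (mod 3). Now have (2/3).
Factor out 2: 2 = 2. Since 3 ≡ 3 (mod 8), (2/3) = -1. Now have -(1/3).
(1/3) = 1. Collecting the sign factors: -1.
Product: (1)·(-1) = -1.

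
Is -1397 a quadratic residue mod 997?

yes

(-1397|997)
  = (597|997)    [-1397 ≡ 597 mod 997]
  = (997|597)    [QR: 597 ≡ 1 mod 4, sign kept]
  = (400|597)    [997 ≡ 400 mod 597]
  = (25|597)    [597 ≡ 5 mod 8 ⇒ (2|597)^4 = +1]
  = (597|25)    [QR: 25 ≡ 1 mod 4, sign kept]
  = (22|25)    [597 ≡ 22 mod 25]
  = (11|25)    [25 ≡ 1 mod 8 ⇒ (2|25) = +1]
  = (25|11)    [QR: 25 ≡ 1 mod 4, sign kept]
  = (3|11)    [25 ≡ 3 mod 11]
  = -(11|3)    [QR: both ≡ 3 mod 4, sign flips]
  = -(2|3)    [11 ≡ 2 mod 3]
  = (1|3)    [3 ≡ 3 mod 8 ⇒ (2|3) = -1]
  = 1    [(1|3) = 1]
(-1397|997) = 1, and 997 is prime, so -1397 is a quadratic residue mod 997.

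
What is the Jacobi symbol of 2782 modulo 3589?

1

(2782|3589)
  = -(1391|3589)    [3589 ≡ 5 mod 8 ⇒ (2|3589) = -1]
  = -(3589|1391)    [QR: 3589 ≡ 1 mod 4, sign kept]
  = -(807|1391)    [3589 ≡ 807 mod 1391]
  = (1391|807)    [QR: both ≡ 3 mod 4, sign flips]
  = (584|807)    [1391 ≡ 584 mod 807]
  = (73|807)    [807 ≡ 7 mod 8 ⇒ (2|807)^3 = +1]
  = (807|73)    [QR: 73 ≡ 1 mod 4, sign kept]
  = (4|73)    [807 ≡ 4 mod 73]
  = (1|73)    [73 ≡ 1 mod 8 ⇒ (2|73)^2 = +1]
  = 1    [(1|73) = 1]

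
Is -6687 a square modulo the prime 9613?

no

Pull out -1: (-6687/9613) = (-1/9613)·(6687/9613). Since 9613 ≡ 1 (mod 4), (-1/9613) = +1. Now have (6687/9613).
9613 ≡ 1 (mod 4), so quadratic reciprocity gives (6687/9613) = (9613/6687). Reduce: 9613 ≡ 2926 (mod 6687). Now have (2926/6687).
Factor out 2: 2926 = 2·1463. Since 6687 ≡ 7 (mod 8), (2/6687) = +1. Now have (1463/6687).
Both 1463 ≡ 3 and 6687 ≡ 3 (mod 4), so reciprocity gives (1463/6687) = -(6687/1463). Reduce: 6687 ≡ 835 (mod 1463). Now have -(835/1463).
Both 835 ≡ 3 and 1463 ≡ 3 (mod 4), so reciprocity gives (835/1463) = -(1463/835). Reduce: 1463 ≡ 628 (mod 835). Now have (628/835).
Factor out 2: 628 = 2^2·157. Since 835 ≡ 3 (mod 8), (2/835) = -1, and (2/835)^2 = +1. Now have (157/835).
157 ≡ 1 (mod 4), so quadratic reciprocity gives (157/835) = (835/157). Reduce: 835 ≡ 50 (mod 157). Now have (50/157).
Factor out 2: 50 = 2·25. Since 157 ≡ 5 (mod 8), (2/157) = -1. Now have -(25/157).
25 ≡ 1 (mod 4), so quadratic reciprocity gives (25/157) = (157/25). Reduce: 157 ≡ 7 (mod 25). Now have -(7/25).
25 ≡ 1 (mod 4), so quadratic reciprocity gives (7/25) = (25/7). Reduce: 25 ≡ 4 (mod 7). Now have -(4/7).
Factor out 2: 4 = 2^2. Since 7 ≡ 7 (mod 8), (2/7) = +1, and (2/7)^2 = +1. Now have -(1/7).
(1/7) = 1. Collecting the sign factors: -1.
The Legendre symbol is -1, so x^2 ≡ -6687 (mod 9613) has no solution.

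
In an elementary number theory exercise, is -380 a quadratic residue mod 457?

Reduce the numerator: -380 ≡ 77 (mod 457), so (-380/457) = (77/457).
77 ≡ 1 (mod 4), so quadratic reciprocity gives (77/457) = (457/77). Reduce: 457 ≡ 72 (mod 77). Now have (72/77).
Factor out 2: 72 = 2^3·9. Since 77 ≡ 5 (mod 8), (2/77) = -1, and (2/77)^3 = -1. Now have -(9/77).
9 ≡ 1 (mod 4), so quadratic reciprocity gives (9/77) = (77/9). Reduce: 77 ≡ 5 (mod 9). Now have -(5/9).
5 ≡ 1 (mod 4), so quadratic reciprocity gives (5/9) = (9/5). Reduce: 9 ≡ 4 (mod 5). Now have -(4/5).
Factor out 2: 4 = 2^2. Since 5 ≡ 5 (mod 8), (2/5) = -1, and (2/5)^2 = +1. Now have -(1/5).
(1/5) = 1. Collecting the sign factors: -1.
(-380/457) = -1, and 457 is prime, so -380 is not a quadratic residue mod 457.

no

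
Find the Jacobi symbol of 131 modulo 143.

-1

Both 131 ≡ 3 and 143 ≡ 3 (mod 4), so reciprocity gives (131/143) = -(143/131). Reduce: 143 ≡ 12 (mod 131). Now have -(12/131).
Factor out 2: 12 = 2^2·3. Since 131 ≡ 3 (mod 8), (2/131) = -1, and (2/131)^2 = +1. Now have -(3/131).
Both 3 ≡ 3 and 131 ≡ 3 (mod 4), so reciprocity gives (3/131) = -(131/3). Reduce: 131 ≡ 2 (mod 3). Now have (2/3).
Factor out 2: 2 = 2. Since 3 ≡ 3 (mod 8), (2/3) = -1. Now have -(1/3).
(1/3) = 1. Collecting the sign factors: -1.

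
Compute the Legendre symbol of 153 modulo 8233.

(153/8233)
  = (8233/153)    [QR: 153 ≡ 1 mod 4, sign kept]
  = (124/153)    [8233 ≡ 124 mod 153]
  = (31/153)    [153 ≡ 1 mod 8 ⇒ (2/153)^2 = +1]
  = (153/31)    [QR: 153 ≡ 1 mod 4, sign kept]
  = (29/31)    [153 ≡ 29 mod 31]
  = (31/29)    [QR: 29 ≡ 1 mod 4, sign kept]
  = (2/29)    [31 ≡ 2 mod 29]
  = -(1/29)    [29 ≡ 5 mod 8 ⇒ (2/29) = -1]
  = -1    [(1/29) = 1]

-1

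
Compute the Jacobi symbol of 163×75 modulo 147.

0

By multiplicativity, (163·75/147) = (163/147)·(75/147).
First factor (163/147):
(163/147)
  = (16/147)    [163 ≡ 16 mod 147]
  = (1/147)    [147 ≡ 3 mod 8 ⇒ (2/147)^4 = +1]
  = 1    [(1/147) = 1]
Second factor (75/147):
(75/147)
  = -(147/75)    [QR: both ≡ 3 mod 4, sign flips]
  = -(72/75)    [147 ≡ 72 mod 75]
  = (9/75)    [75 ≡ 3 mod 8 ⇒ (2/75)^3 = -1]
  = (75/9)    [QR: 9 ≡ 1 mod 4, sign kept]
  = (3/9)    [75 ≡ 3 mod 9]
  = (9/3)    [QR: 9 ≡ 1 mod 4, sign kept]
  = (0/3)    [9 ≡ 0 mod 3]
  = 0    [numerator 0, gcd > 1]
Product: (1)·(0) = 0.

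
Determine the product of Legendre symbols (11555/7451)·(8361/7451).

By multiplicativity, (11555·8361/7451) = (11555/7451)·(8361/7451).
First factor (11555/7451):
Reduce the numerator: 11555 ≡ 4104 (mod 7451), so (11555/7451) = (4104/7451).
Factor out 2: 4104 = 2^3·513. Since 7451 ≡ 3 (mod 8), (2/7451) = -1, and (2/7451)^3 = -1. Now have -(513/7451).
513 ≡ 1 (mod 4), so quadratic reciprocity gives (513/7451) = (7451/513). Reduce: 7451 ≡ 269 (mod 513). Now have -(269/513).
269 ≡ 1 (mod 4), so quadratic reciprocity gives (269/513) = (513/269). Reduce: 513 ≡ 244 (mod 269). Now have -(244/269).
Factor out 2: 244 = 2^2·61. Since 269 ≡ 5 (mod 8), (2/269) = -1, and (2/269)^2 = +1. Now have -(61/269).
61 ≡ 1 (mod 4), so quadratic reciprocity gives (61/269) = (269/61). Reduce: 269 ≡ 25 (mod 61). Now have -(25/61).
25 ≡ 1 (mod 4), so quadratic reciprocity gives (25/61) = (61/25). Reduce: 61 ≡ 11 (mod 25). Now have -(11/25).
25 ≡ 1 (mod 4), so quadratic reciprocity gives (11/25) = (25/11). Reduce: 25 ≡ 3 (mod 11). Now have -(3/11).
Both 3 ≡ 3 and 11 ≡ 3 (mod 4), so reciprocity gives (3/11) = -(11/3). Reduce: 11 ≡ 2 (mod 3). Now have (2/3).
Factor out 2: 2 = 2. Since 3 ≡ 3 (mod 8), (2/3) = -1. Now have -(1/3).
(1/3) = 1. Collecting the sign factors: -1.
Second factor (8361/7451):
Reduce the numerator: 8361 ≡ 910 (mod 7451), so (8361/7451) = (910/7451).
Factor out 2: 910 = 2·455. Since 7451 ≡ 3 (mod 8), (2/7451) = -1. Now have -(455/7451).
Both 455 ≡ 3 and 7451 ≡ 3 (mod 4), so reciprocity gives (455/7451) = -(7451/455). Reduce: 7451 ≡ 171 (mod 455). Now have (171/455).
Both 171 ≡ 3 and 455 ≡ 3 (mod 4), so reciprocity gives (171/455) = -(455/171). Reduce: 455 ≡ 113 (mod 171). Now have -(113/171).
113 ≡ 1 (mod 4), so quadratic reciprocity gives (113/171) = (171/113). Reduce: 171 ≡ 58 (mod 113). Now have -(58/113).
Factor out 2: 58 = 2·29. Since 113 ≡ 1 (mod 8), (2/113) = +1. Now have -(29/113).
29 ≡ 1 (mod 4), so quadratic reciprocity gives (29/113) = (113/29). Reduce: 113 ≡ 26 (mod 29). Now have -(26/29).
Factor out 2: 26 = 2·13. Since 29 ≡ 5 (mod 8), (2/29) = -1. Now have (13/29).
13 ≡ 1 (mod 4), so quadratic reciprocity gives (13/29) = (29/13). Reduce: 29 ≡ 3 (mod 13). Now have (3/13).
13 ≡ 1 (mod 4), so quadratic reciprocity gives (3/13) = (13/3). Reduce: 13 ≡ 1 (mod 3). Now have (1/3).
(1/3) = 1. Collecting the sign factors: 1.
Product: (-1)·(1) = -1.

-1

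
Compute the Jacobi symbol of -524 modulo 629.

(-524 / 629)
  = (105 / 629)    [-524 ≡ 105 mod 629]
  = (629 / 105)    [QR: 105 ≡ 1 mod 4, sign kept]
  = (104 / 105)    [629 ≡ 104 mod 105]
  = (13 / 105)    [105 ≡ 1 mod 8 ⇒ (2 / 105)^3 = +1]
  = (105 / 13)    [QR: 13 ≡ 1 mod 4, sign kept]
  = (1 / 13)    [105 ≡ 1 mod 13]
  = 1    [(1 / 13) = 1]

1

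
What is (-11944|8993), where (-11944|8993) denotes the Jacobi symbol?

-1

(-11944|8993)
  = (6042|8993)    [-11944 ≡ 6042 mod 8993]
  = (3021|8993)    [8993 ≡ 1 mod 8 ⇒ (2|8993) = +1]
  = (8993|3021)    [QR: 3021 ≡ 1 mod 4, sign kept]
  = (2951|3021)    [8993 ≡ 2951 mod 3021]
  = (3021|2951)    [QR: 3021 ≡ 1 mod 4, sign kept]
  = (70|2951)    [3021 ≡ 70 mod 2951]
  = (35|2951)    [2951 ≡ 7 mod 8 ⇒ (2|2951) = +1]
  = -(2951|35)    [QR: both ≡ 3 mod 4, sign flips]
  = -(11|35)    [2951 ≡ 11 mod 35]
  = (35|11)    [QR: both ≡ 3 mod 4, sign flips]
  = (2|11)    [35 ≡ 2 mod 11]
  = -(1|11)    [11 ≡ 3 mod 8 ⇒ (2|11) = -1]
  = -1    [(1|11) = 1]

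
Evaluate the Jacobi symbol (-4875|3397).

(-4875|3397)
  = (1919|3397)    [-4875 ≡ 1919 mod 3397]
  = (3397|1919)    [QR: 3397 ≡ 1 mod 4, sign kept]
  = (1478|1919)    [3397 ≡ 1478 mod 1919]
  = (739|1919)    [1919 ≡ 7 mod 8 ⇒ (2|1919) = +1]
  = -(1919|739)    [QR: both ≡ 3 mod 4, sign flips]
  = -(441|739)    [1919 ≡ 441 mod 739]
  = -(739|441)    [QR: 441 ≡ 1 mod 4, sign kept]
  = -(298|441)    [739 ≡ 298 mod 441]
  = -(149|441)    [441 ≡ 1 mod 8 ⇒ (2|441) = +1]
  = -(441|149)    [QR: 149 ≡ 1 mod 4, sign kept]
  = -(143|149)    [441 ≡ 143 mod 149]
  = -(149|143)    [QR: 149 ≡ 1 mod 4, sign kept]
  = -(6|143)    [149 ≡ 6 mod 143]
  = -(3|143)    [143 ≡ 7 mod 8 ⇒ (2|143) = +1]
  = (143|3)    [QR: both ≡ 3 mod 4, sign flips]
  = (2|3)    [143 ≡ 2 mod 3]
  = -(1|3)    [3 ≡ 3 mod 8 ⇒ (2|3) = -1]
  = -1    [(1|3) = 1]

-1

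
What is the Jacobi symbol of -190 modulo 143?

1

Pull out -1: (-190/143) = (-1/143)·(190/143). Since 143 ≡ 3 (mod 4), (-1/143) = -1. Now have -(190/143).
Reduce the numerator: 190 ≡ 47 (mod 143), so (190/143) = (47/143).
Both 47 ≡ 3 and 143 ≡ 3 (mod 4), so reciprocity gives (47/143) = -(143/47). Reduce: 143 ≡ 2 (mod 47). Now have (2/47).
Factor out 2: 2 = 2. Since 47 ≡ 7 (mod 8), (2/47) = +1. Now have (1/47).
(1/47) = 1. Collecting the sign factors: 1.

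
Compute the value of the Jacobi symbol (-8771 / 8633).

-1

Reduce the numerator: -8771 ≡ 8495 (mod 8633), so (-8771 / 8633) = (8495 / 8633).
8633 ≡ 1 (mod 4), so quadratic reciprocity gives (8495 / 8633) = (8633 / 8495). Reduce: 8633 ≡ 138 (mod 8495). Now have (138 / 8495).
Factor out 2: 138 = 2·69. Since 8495 ≡ 7 (mod 8), (2 / 8495) = +1. Now have (69 / 8495).
69 ≡ 1 (mod 4), so quadratic reciprocity gives (69 / 8495) = (8495 / 69). Reduce: 8495 ≡ 8 (mod 69). Now have (8 / 69).
Factor out 2: 8 = 2^3. Since 69 ≡ 5 (mod 8), (2 / 69) = -1, and (2 / 69)^3 = -1. Now have -(1 / 69).
(1 / 69) = 1. Collecting the sign factors: -1.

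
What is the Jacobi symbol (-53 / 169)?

Reduce the numerator: -53 ≡ 116 (mod 169), so (-53 / 169) = (116 / 169).
Factor out 2: 116 = 2^2·29. Since 169 ≡ 1 (mod 8), (2 / 169) = +1, and (2 / 169)^2 = +1. Now have (29 / 169).
29 ≡ 1 (mod 4), so quadratic reciprocity gives (29 / 169) = (169 / 29). Reduce: 169 ≡ 24 (mod 29). Now have (24 / 29).
Factor out 2: 24 = 2^3·3. Since 29 ≡ 5 (mod 8), (2 / 29) = -1, and (2 / 29)^3 = -1. Now have -(3 / 29).
29 ≡ 1 (mod 4), so quadratic reciprocity gives (3 / 29) = (29 / 3). Reduce: 29 ≡ 2 (mod 3). Now have -(2 / 3).
Factor out 2: 2 = 2. Since 3 ≡ 3 (mod 8), (2 / 3) = -1. Now have (1 / 3).
(1 / 3) = 1. Collecting the sign factors: 1.

1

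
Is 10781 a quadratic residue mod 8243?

(10781/8243)
  = (2538/8243)    [10781 ≡ 2538 mod 8243]
  = -(1269/8243)    [8243 ≡ 3 mod 8 ⇒ (2/8243) = -1]
  = -(8243/1269)    [QR: 1269 ≡ 1 mod 4, sign kept]
  = -(629/1269)    [8243 ≡ 629 mod 1269]
  = -(1269/629)    [QR: 629 ≡ 1 mod 4, sign kept]
  = -(11/629)    [1269 ≡ 11 mod 629]
  = -(629/11)    [QR: 629 ≡ 1 mod 4, sign kept]
  = -(2/11)    [629 ≡ 2 mod 11]
  = (1/11)    [11 ≡ 3 mod 8 ⇒ (2/11) = -1]
  = 1    [(1/11) = 1]
The Legendre symbol is 1, so x^2 ≡ 10781 (mod 8243) has solution.

yes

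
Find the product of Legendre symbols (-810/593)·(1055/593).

By multiplicativity, (-810·1055/593) = (-810/593)·(1055/593).
First factor (-810/593):
(-810/593)
  = (376/593)    [-810 ≡ 376 mod 593]
  = (47/593)    [593 ≡ 1 mod 8 ⇒ (2/593)^3 = +1]
  = (593/47)    [QR: 593 ≡ 1 mod 4, sign kept]
  = (29/47)    [593 ≡ 29 mod 47]
  = (47/29)    [QR: 29 ≡ 1 mod 4, sign kept]
  = (18/29)    [47 ≡ 18 mod 29]
  = -(9/29)    [29 ≡ 5 mod 8 ⇒ (2/29) = -1]
  = -(29/9)    [QR: 9 ≡ 1 mod 4, sign kept]
  = -(2/9)    [29 ≡ 2 mod 9]
  = -(1/9)    [9 ≡ 1 mod 8 ⇒ (2/9) = +1]
  = -1    [(1/9) = 1]
Second factor (1055/593):
(1055/593)
  = (462/593)    [1055 ≡ 462 mod 593]
  = (231/593)    [593 ≡ 1 mod 8 ⇒ (2/593) = +1]
  = (593/231)    [QR: 593 ≡ 1 mod 4, sign kept]
  = (131/231)    [593 ≡ 131 mod 231]
  = -(231/131)    [QR: both ≡ 3 mod 4, sign flips]
  = -(100/131)    [231 ≡ 100 mod 131]
  = -(25/131)    [131 ≡ 3 mod 8 ⇒ (2/131)^2 = +1]
  = -(131/25)    [QR: 25 ≡ 1 mod 4, sign kept]
  = -(6/25)    [131 ≡ 6 mod 25]
  = -(3/25)    [25 ≡ 1 mod 8 ⇒ (2/25) = +1]
  = -(25/3)    [QR: 25 ≡ 1 mod 4, sign kept]
  = -(1/3)    [25 ≡ 1 mod 3]
  = -1    [(1/3) = 1]
Product: (-1)·(-1) = 1.

1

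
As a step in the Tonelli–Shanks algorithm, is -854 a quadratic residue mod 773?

(-854/773)
  = (854/773)    [773 ≡ 1 mod 4 ⇒ (-1/773) = +1]
  = (81/773)    [854 ≡ 81 mod 773]
  = (773/81)    [QR: 81 ≡ 1 mod 4, sign kept]
  = (44/81)    [773 ≡ 44 mod 81]
  = (11/81)    [81 ≡ 1 mod 8 ⇒ (2/81)^2 = +1]
  = (81/11)    [QR: 81 ≡ 1 mod 4, sign kept]
  = (4/11)    [81 ≡ 4 mod 11]
  = (1/11)    [11 ≡ 3 mod 8 ⇒ (2/11)^2 = +1]
  = 1    [(1/11) = 1]
The Legendre symbol is 1, so x^2 ≡ -854 (mod 773) has solution.

yes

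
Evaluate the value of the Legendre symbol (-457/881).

Pull out -1: (-457/881) = (-1/881)·(457/881). Since 881 ≡ 1 (mod 4), (-1/881) = +1. Now have (457/881).
457 ≡ 1 (mod 4), so quadratic reciprocity gives (457/881) = (881/457). Reduce: 881 ≡ 424 (mod 457). Now have (424/457).
Factor out 2: 424 = 2^3·53. Since 457 ≡ 1 (mod 8), (2/457) = +1, and (2/457)^3 = +1. Now have (53/457).
53 ≡ 1 (mod 4), so quadratic reciprocity gives (53/457) = (457/53). Reduce: 457 ≡ 33 (mod 53). Now have (33/53).
33 ≡ 1 (mod 4), so quadratic reciprocity gives (33/53) = (53/33). Reduce: 53 ≡ 20 (mod 33). Now have (20/33).
Factor out 2: 20 = 2^2·5. Since 33 ≡ 1 (mod 8), (2/33) = +1, and (2/33)^2 = +1. Now have (5/33).
5 ≡ 1 (mod 4), so quadratic reciprocity gives (5/33) = (33/5). Reduce: 33 ≡ 3 (mod 5). Now have (3/5).
5 ≡ 1 (mod 4), so quadratic reciprocity gives (3/5) = (5/3). Reduce: 5 ≡ 2 (mod 3). Now have (2/3).
Factor out 2: 2 = 2. Since 3 ≡ 3 (mod 8), (2/3) = -1. Now have -(1/3).
(1/3) = 1. Collecting the sign factors: -1.

-1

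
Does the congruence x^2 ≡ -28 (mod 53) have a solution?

Reduce the numerator: -28 ≡ 25 (mod 53), so (-28|53) = (25|53).
25 ≡ 1 (mod 4), so quadratic reciprocity gives (25|53) = (53|25). Reduce: 53 ≡ 3 (mod 25). Now have (3|25).
25 ≡ 1 (mod 4), so quadratic reciprocity gives (3|25) = (25|3). Reduce: 25 ≡ 1 (mod 3). Now have (1|3).
(1|3) = 1. Collecting the sign factors: 1.
The Legendre symbol is 1, so x^2 ≡ -28 (mod 53) has solution.

yes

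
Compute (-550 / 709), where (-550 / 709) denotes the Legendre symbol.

Pull out -1: (-550 / 709) = (-1 / 709)·(550 / 709). Since 709 ≡ 1 (mod 4), (-1 / 709) = +1. Now have (550 / 709).
Factor out 2: 550 = 2·275. Since 709 ≡ 5 (mod 8), (2 / 709) = -1. Now have -(275 / 709).
709 ≡ 1 (mod 4), so quadratic reciprocity gives (275 / 709) = (709 / 275). Reduce: 709 ≡ 159 (mod 275). Now have -(159 / 275).
Both 159 ≡ 3 and 275 ≡ 3 (mod 4), so reciprocity gives (159 / 275) = -(275 / 159). Reduce: 275 ≡ 116 (mod 159). Now have (116 / 159).
Factor out 2: 116 = 2^2·29. Since 159 ≡ 7 (mod 8), (2 / 159) = +1, and (2 / 159)^2 = +1. Now have (29 / 159).
29 ≡ 1 (mod 4), so quadratic reciprocity gives (29 / 159) = (159 / 29). Reduce: 159 ≡ 14 (mod 29). Now have (14 / 29).
Factor out 2: 14 = 2·7. Since 29 ≡ 5 (mod 8), (2 / 29) = -1. Now have -(7 / 29).
29 ≡ 1 (mod 4), so quadratic reciprocity gives (7 / 29) = (29 / 7). Reduce: 29 ≡ 1 (mod 7). Now have -(1 / 7).
(1 / 7) = 1. Collecting the sign factors: -1.

-1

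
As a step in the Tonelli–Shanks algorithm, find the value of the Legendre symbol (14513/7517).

Reduce the numerator: 14513 ≡ 6996 (mod 7517), so (14513/7517) = (6996/7517).
Factor out 2: 6996 = 2^2·1749. Since 7517 ≡ 5 (mod 8), (2/7517) = -1, and (2/7517)^2 = +1. Now have (1749/7517).
1749 ≡ 1 (mod 4), so quadratic reciprocity gives (1749/7517) = (7517/1749). Reduce: 7517 ≡ 521 (mod 1749). Now have (521/1749).
521 ≡ 1 (mod 4), so quadratic reciprocity gives (521/1749) = (1749/521). Reduce: 1749 ≡ 186 (mod 521). Now have (186/521).
Factor out 2: 186 = 2·93. Since 521 ≡ 1 (mod 8), (2/521) = +1. Now have (93/521).
93 ≡ 1 (mod 4), so quadratic reciprocity gives (93/521) = (521/93). Reduce: 521 ≡ 56 (mod 93). Now have (56/93).
Factor out 2: 56 = 2^3·7. Since 93 ≡ 5 (mod 8), (2/93) = -1, and (2/93)^3 = -1. Now have -(7/93).
93 ≡ 1 (mod 4), so quadratic reciprocity gives (7/93) = (93/7). Reduce: 93 ≡ 2 (mod 7). Now have -(2/7).
Factor out 2: 2 = 2. Since 7 ≡ 7 (mod 8), (2/7) = +1. Now have -(1/7).
(1/7) = 1. Collecting the sign factors: -1.

-1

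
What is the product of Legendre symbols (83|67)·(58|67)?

-1

By multiplicativity, (83·58|67) = (83|67)·(58|67).
First factor (83|67):
(83|67)
  = (16|67)    [83 ≡ 16 mod 67]
  = (1|67)    [67 ≡ 3 mod 8 ⇒ (2|67)^4 = +1]
  = 1    [(1|67) = 1]
Second factor (58|67):
(58|67)
  = -(29|67)    [67 ≡ 3 mod 8 ⇒ (2|67) = -1]
  = -(67|29)    [QR: 29 ≡ 1 mod 4, sign kept]
  = -(9|29)    [67 ≡ 9 mod 29]
  = -(29|9)    [QR: 9 ≡ 1 mod 4, sign kept]
  = -(2|9)    [29 ≡ 2 mod 9]
  = -(1|9)    [9 ≡ 1 mod 8 ⇒ (2|9) = +1]
  = -1    [(1|9) = 1]
Product: (1)·(-1) = -1.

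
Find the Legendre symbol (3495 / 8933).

-1

(3495 / 8933)
  = (8933 / 3495)    [QR: 8933 ≡ 1 mod 4, sign kept]
  = (1943 / 3495)    [8933 ≡ 1943 mod 3495]
  = -(3495 / 1943)    [QR: both ≡ 3 mod 4, sign flips]
  = -(1552 / 1943)    [3495 ≡ 1552 mod 1943]
  = -(97 / 1943)    [1943 ≡ 7 mod 8 ⇒ (2 / 1943)^4 = +1]
  = -(1943 / 97)    [QR: 97 ≡ 1 mod 4, sign kept]
  = -(3 / 97)    [1943 ≡ 3 mod 97]
  = -(97 / 3)    [QR: 97 ≡ 1 mod 4, sign kept]
  = -(1 / 3)    [97 ≡ 1 mod 3]
  = -1    [(1 / 3) = 1]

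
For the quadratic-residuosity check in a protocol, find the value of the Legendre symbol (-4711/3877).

Reduce the numerator: -4711 ≡ 3043 (mod 3877), so (-4711/3877) = (3043/3877).
3877 ≡ 1 (mod 4), so quadratic reciprocity gives (3043/3877) = (3877/3043). Reduce: 3877 ≡ 834 (mod 3043). Now have (834/3043).
Factor out 2: 834 = 2·417. Since 3043 ≡ 3 (mod 8), (2/3043) = -1. Now have -(417/3043).
417 ≡ 1 (mod 4), so quadratic reciprocity gives (417/3043) = (3043/417). Reduce: 3043 ≡ 124 (mod 417). Now have -(124/417).
Factor out 2: 124 = 2^2·31. Since 417 ≡ 1 (mod 8), (2/417) = +1, and (2/417)^2 = +1. Now have -(31/417).
417 ≡ 1 (mod 4), so quadratic reciprocity gives (31/417) = (417/31). Reduce: 417 ≡ 14 (mod 31). Now have -(14/31).
Factor out 2: 14 = 2·7. Since 31 ≡ 7 (mod 8), (2/31) = +1. Now have -(7/31).
Both 7 ≡ 3 and 31 ≡ 3 (mod 4), so reciprocity gives (7/31) = -(31/7). Reduce: 31 ≡ 3 (mod 7). Now have (3/7).
Both 3 ≡ 3 and 7 ≡ 3 (mod 4), so reciprocity gives (3/7) = -(7/3). Reduce: 7 ≡ 1 (mod 3). Now have -(1/3).
(1/3) = 1. Collecting the sign factors: -1.

-1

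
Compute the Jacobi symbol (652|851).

(652|851)
  = (163|851)    [851 ≡ 3 mod 8 ⇒ (2|851)^2 = +1]
  = -(851|163)    [QR: both ≡ 3 mod 4, sign flips]
  = -(36|163)    [851 ≡ 36 mod 163]
  = -(9|163)    [163 ≡ 3 mod 8 ⇒ (2|163)^2 = +1]
  = -(163|9)    [QR: 9 ≡ 1 mod 4, sign kept]
  = -(1|9)    [163 ≡ 1 mod 9]
  = -1    [(1|9) = 1]

-1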